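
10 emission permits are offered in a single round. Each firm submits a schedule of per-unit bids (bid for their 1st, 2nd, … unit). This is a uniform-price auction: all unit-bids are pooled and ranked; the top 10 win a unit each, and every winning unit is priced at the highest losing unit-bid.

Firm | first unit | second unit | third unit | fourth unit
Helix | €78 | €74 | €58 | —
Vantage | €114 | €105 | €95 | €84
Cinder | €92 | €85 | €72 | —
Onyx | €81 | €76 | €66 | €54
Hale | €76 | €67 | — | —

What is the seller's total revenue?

Total revenue: €740

All unit-bids, highest first — top 10: 114 (Vantage-1), 105 (Vantage-2), 95 (Vantage-3), 92 (Cinder-1), 85 (Cinder-2), 84 (Vantage-4), 81 (Onyx-1), 78 (Helix-1), 76 (Onyx-2), 76 (Hale-1)
Highest rejected unit-bid = €74.
Allocation: Cinder 2, Hale 1, Helix 1, Onyx 2, Vantage 4. Every unit priced at €74.
Revenue = 10 × 74 = €740.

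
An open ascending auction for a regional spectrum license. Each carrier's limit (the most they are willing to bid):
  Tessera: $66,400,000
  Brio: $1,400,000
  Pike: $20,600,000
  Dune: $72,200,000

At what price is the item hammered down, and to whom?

Dune wins at $66,400,000

Limits ranked: 72,200,000 (Dune) > 66,400,000 (Tessera) > 20,600,000 (Pike) > 1,400,000 (Brio)
Tessera is the last rival to drop out, at $66,400,000; Dune remains and wins at that price.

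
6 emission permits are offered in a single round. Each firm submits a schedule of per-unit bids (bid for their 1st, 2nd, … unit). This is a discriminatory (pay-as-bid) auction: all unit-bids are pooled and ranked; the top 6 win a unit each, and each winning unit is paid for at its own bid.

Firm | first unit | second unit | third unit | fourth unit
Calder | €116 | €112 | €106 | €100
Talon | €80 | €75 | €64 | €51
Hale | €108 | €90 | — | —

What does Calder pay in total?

Calder pays €434

Merging the schedules and taking the best 6: 116 (Calder-1), 112 (Calder-2), 108 (Hale-1), 106 (Calder-3), 100 (Calder-4), 90 (Hale-2)
Next rejected bid: €80 (not a price — pay-as-bid).
Calder's winning unit-bids: 116 + 112 + 106 + 100 = €434.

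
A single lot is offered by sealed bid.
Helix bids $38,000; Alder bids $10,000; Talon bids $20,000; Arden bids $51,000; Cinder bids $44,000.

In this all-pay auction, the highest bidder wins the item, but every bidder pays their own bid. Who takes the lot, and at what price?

Arden pays $51,000

Sorting bids: 51,000 (Arden) > 44,000 (Cinder) > 38,000 (Helix) > 20,000 (Talon) > 10,000 (Alder)
Arden wins with the top bid; all bids are sunk regardless.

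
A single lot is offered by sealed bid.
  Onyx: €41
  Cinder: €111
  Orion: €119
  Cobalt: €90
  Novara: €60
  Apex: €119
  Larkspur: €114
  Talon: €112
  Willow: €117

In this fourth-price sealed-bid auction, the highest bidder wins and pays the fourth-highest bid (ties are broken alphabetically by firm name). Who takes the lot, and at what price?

Apex pays €114

Sorting bids: 119 (Apex) > 119 (Orion) > 117 (Willow) > 114 (Larkspur) > 112 (Talon) > 111 (Cinder) > …
Apex and Orion tie at €119; tie-break gives it to Apex.
Apex wins; payment is bid #4 in the ranking = €114.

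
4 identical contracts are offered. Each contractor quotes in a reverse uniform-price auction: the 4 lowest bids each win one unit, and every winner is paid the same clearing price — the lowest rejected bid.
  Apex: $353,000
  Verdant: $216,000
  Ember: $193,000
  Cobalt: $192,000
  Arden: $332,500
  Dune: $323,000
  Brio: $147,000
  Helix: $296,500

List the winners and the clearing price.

Bids ranked low→high: 147,000 (Brio), 192,000 (Cobalt), 193,000 (Ember), 216,000 (Verdant), 296,500 (Helix), 323,000 (Dune), …
The 4 lowest are Brio, Cobalt, Ember, Verdant.
First losing bid is Helix's $296,500, which sets the uniform price.

Brio, Cobalt, Ember, Verdant; each is paid $296,500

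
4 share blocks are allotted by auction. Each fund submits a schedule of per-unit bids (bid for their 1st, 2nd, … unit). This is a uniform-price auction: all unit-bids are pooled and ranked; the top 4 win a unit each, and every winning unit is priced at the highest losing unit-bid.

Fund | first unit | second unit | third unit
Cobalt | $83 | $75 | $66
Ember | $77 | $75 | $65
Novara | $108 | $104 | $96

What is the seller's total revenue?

Pooled unit-bids ranked (top 4): 108 (Novara-1), 104 (Novara-2), 96 (Novara-3), 83 (Cobalt-1)
Highest rejected unit-bid = $77.
Allocation: Cobalt 1, Novara 3. Every unit priced at $77.
Revenue = 4 × 77 = $308.

Total revenue: $308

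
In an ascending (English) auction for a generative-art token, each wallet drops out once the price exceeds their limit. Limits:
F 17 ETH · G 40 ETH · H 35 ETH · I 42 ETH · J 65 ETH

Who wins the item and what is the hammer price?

Limits ranked: 65 (J) > 42 (I) > 40 (G) > 35 (H) > 17 (F)
Bidding ends when I exits at 42 ETH; J takes it.

J wins at 42 ETH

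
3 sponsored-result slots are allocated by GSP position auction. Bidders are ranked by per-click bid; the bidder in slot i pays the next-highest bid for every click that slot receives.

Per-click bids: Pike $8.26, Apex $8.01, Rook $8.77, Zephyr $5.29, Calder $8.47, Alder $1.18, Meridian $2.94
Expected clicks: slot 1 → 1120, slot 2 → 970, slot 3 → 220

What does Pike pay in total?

Per-click bids in order: $8.77 (Rook) > $8.47 (Calder) > $8.26 (Pike) > $8.01 (Apex) > …
Pike holds slot 3 → pays next bid $8.01 × 220 clicks = $1762.20.

Pike pays $1762.20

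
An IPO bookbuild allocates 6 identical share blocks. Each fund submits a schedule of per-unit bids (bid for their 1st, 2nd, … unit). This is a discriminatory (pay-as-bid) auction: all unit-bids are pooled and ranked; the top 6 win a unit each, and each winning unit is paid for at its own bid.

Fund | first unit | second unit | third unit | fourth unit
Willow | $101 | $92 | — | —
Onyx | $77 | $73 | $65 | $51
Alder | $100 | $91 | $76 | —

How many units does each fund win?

Merging the schedules and taking the best 6: 101 (Willow-1), 100 (Alder-1), 92 (Willow-2), 91 (Alder-2), 77 (Onyx-1), 76 (Alder-3)
Next rejected bid: $73 (not a price — pay-as-bid).
Allocation: Alder 3, Onyx 1, Willow 2.

Alder 3, Onyx 1, Willow 2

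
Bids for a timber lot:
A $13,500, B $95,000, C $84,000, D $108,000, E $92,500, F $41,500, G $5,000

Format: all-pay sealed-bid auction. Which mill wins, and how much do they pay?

D pays $108,000

Bids in order: 108,000 (D) > 95,000 (B) > 92,500 (E) > 84,000 (C) > 41,500 (F) > 13,500 (A) > …
D is highest and takes the item; every bidder forfeits their bid.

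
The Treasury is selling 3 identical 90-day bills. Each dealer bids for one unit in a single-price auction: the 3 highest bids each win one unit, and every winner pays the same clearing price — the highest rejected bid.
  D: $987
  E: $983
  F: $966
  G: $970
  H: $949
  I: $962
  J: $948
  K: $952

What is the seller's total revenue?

Total revenue: $2,898

Sorting: 987 (D), 983 (E), 970 (G), 966 (F), 962 (I), …
Top 3: D, E, G.
Clearing price = highest rejected bid = $966.
Total revenue = 3 × $966 = $2,898.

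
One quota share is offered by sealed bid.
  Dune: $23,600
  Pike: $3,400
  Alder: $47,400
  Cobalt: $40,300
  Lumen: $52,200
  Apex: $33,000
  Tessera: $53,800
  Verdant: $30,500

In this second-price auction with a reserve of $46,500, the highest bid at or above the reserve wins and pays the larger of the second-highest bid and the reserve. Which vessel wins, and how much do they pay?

Tessera pays $52,200

Rule: the highest bid at or above the reserve wins and pays the larger of the second-highest bid and the reserve.
Bids ranked: 53,800 (Tessera) > 52,200 (Lumen) > 47,400 (Alder) > 40,300 (Cobalt) > 33,000 (Apex) > 30,500 (Verdant) > …
Tessera has the top bid at or above the reserve ($53,800).
Second-highest bid $52,200 exceeds the reserve $46,500 → payment $52,200.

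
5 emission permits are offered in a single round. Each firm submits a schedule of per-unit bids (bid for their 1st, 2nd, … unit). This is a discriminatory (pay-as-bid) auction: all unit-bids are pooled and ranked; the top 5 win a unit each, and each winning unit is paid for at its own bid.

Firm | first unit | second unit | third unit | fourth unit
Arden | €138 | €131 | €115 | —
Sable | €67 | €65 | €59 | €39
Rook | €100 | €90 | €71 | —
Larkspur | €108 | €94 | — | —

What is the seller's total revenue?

All unit-bids, highest first — top 5: 138 (Arden-1), 131 (Arden-2), 115 (Arden-3), 108 (Larkspur-1), 100 (Rook-1)
Next rejected bid: €94 (not a price — pay-as-bid).
Each winning unit pays its own bid.
Revenue = 138 + 131 + 115 + 108 + 100 = €592.

Total revenue: €592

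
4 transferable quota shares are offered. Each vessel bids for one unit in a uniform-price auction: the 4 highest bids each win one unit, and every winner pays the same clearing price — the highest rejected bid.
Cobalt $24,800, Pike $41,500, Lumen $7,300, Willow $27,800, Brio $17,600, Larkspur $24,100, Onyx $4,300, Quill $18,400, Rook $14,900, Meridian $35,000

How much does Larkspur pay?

Larkspur pays $0

Bids ranked high→low: 41,500 (Pike), 35,000 (Meridian), 27,800 (Willow), 24,800 (Cobalt), 24,100 (Larkspur), 18,400 (Quill), …
The 4 highest are Pike, Meridian, Willow, Cobalt.
First losing bid is Larkspur's $24,100, which sets the uniform price.
Larkspur does not win → pays $0.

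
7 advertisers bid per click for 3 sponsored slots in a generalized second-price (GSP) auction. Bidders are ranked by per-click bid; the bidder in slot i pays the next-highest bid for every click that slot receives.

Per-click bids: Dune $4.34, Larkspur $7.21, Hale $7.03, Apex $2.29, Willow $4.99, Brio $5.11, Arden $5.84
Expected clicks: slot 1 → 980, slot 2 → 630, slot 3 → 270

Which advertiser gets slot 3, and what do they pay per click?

Arden; $5.11 per click

Ranked by bid: $7.21 (Larkspur) > $7.03 (Hale) > $5.84 (Arden) > $5.11 (Brio) > …
Slot 3 goes to the third-ranked bidder, Arden, who pays the next bid down: $5.11/click.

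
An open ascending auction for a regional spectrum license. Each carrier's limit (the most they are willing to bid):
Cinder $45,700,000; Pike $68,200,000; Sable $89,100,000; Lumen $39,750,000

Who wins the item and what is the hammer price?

Sable wins at $68,200,000

Limits ranked: 89,100,000 (Sable) > 68,200,000 (Pike) > 45,700,000 (Cinder) > 39,750,000 (Lumen)
Once the price passes $68,200,000, only Sable is left; the hammer falls at Pike's limit of $68,200,000.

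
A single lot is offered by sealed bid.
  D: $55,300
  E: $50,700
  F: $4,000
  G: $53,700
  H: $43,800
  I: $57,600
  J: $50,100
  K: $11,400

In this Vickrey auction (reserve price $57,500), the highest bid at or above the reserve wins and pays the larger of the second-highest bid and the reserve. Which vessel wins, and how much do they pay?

Vickrey auction (reserve price $57,500): the highest bid at or above the reserve wins and pays the larger of the second-highest bid and the reserve.
Sorting bids: 57,600 (I) > 55,300 (D) > 53,700 (G) > 50,700 (E) > 50,100 (J) > 43,800 (H) > …
Highest eligible bid: I at $57,600.
Second-highest bid $55,300 is below the reserve $57,500, so the reserve binds → payment $57,500.

I pays $57,500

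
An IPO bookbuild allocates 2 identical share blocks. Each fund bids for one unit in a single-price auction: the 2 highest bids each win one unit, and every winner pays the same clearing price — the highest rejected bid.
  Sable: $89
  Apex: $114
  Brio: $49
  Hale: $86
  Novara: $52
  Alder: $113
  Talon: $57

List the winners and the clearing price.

Apex, Alder; each pays $89

Bids ranked high→low: 114 (Apex), 113 (Alder), 89 (Sable), 86 (Hale), …
Winners (2 units): Apex, Alder.
First losing bid is Sable's $89, which sets the uniform price.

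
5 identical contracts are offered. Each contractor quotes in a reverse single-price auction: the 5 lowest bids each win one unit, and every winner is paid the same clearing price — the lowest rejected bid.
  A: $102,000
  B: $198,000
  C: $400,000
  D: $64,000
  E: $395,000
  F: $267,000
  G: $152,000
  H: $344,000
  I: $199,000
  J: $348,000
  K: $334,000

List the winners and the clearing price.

Bids ranked low→high: 64,000 (D), 102,000 (A), 152,000 (G), 198,000 (B), 199,000 (I), 267,000 (F), 334,000 (K), …
Lowest 5: D, A, G, B, I.
First losing bid is F's $267,000, which sets the uniform price.

D, A, G, B, I; each is paid $267,000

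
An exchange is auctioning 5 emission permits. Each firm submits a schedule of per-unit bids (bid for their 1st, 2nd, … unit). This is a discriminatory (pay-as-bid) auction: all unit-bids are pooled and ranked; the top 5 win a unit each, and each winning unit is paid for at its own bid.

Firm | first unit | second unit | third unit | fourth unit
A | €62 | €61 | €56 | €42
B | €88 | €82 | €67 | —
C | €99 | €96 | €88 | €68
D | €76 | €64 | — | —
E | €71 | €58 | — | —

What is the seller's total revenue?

Total revenue: €453

Pooled unit-bids ranked (top 5): 99 (C-1), 96 (C-2), 88 (B-1), 88 (C-3), 82 (B-2)
Next rejected bid: €76 (not a price — pay-as-bid).
Each winning unit pays its own bid.
Revenue = 99 + 96 + 88 + 88 + 82 = €453.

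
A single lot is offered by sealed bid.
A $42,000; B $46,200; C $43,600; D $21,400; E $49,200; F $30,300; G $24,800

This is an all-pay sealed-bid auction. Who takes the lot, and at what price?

All-pay sealed-bid auction: the highest bidder wins the item, but every bidder pays their own bid.
Sorting bids: 49,200 (E) > 46,200 (B) > 43,600 (C) > 42,000 (A) > 30,300 (F) > 24,800 (G) > …
E is highest and takes the item; every bidder forfeits their bid.

E pays $49,200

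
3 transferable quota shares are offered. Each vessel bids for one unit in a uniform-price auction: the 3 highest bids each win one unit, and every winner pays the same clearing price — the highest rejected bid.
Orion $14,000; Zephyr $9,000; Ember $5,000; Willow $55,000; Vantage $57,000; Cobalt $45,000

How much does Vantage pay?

Bids ranked high→low: 57,000 (Vantage), 55,000 (Willow), 45,000 (Cobalt), 14,000 (Orion), 9,000 (Zephyr), …
The 3 highest are Vantage, Willow, Cobalt.
First losing bid is Orion's $14,000, which sets the uniform price.
Vantage wins → pays $14,000.

Vantage pays $14,000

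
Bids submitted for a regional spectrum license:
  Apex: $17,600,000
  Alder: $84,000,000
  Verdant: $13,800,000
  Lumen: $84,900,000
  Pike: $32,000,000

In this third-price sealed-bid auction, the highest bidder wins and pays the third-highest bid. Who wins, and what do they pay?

Rule: the highest bidder wins and pays the third-highest bid.
Sorting bids: 84,900,000 (Lumen) > 84,000,000 (Alder) > 32,000,000 (Pike) > 17,600,000 (Apex) > 13,800,000 (Verdant)
Lumen wins; payment is bid #3 in the ranking = $32,000,000.

Lumen pays $32,000,000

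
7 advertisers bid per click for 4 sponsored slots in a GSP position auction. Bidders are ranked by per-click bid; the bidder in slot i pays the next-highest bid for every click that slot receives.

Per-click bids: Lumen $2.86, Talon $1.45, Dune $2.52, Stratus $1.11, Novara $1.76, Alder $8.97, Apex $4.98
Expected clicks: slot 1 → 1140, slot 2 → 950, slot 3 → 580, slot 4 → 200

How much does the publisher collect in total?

Total revenue: $10207.80

Ranked by bid: $8.97 (Alder) > $4.98 (Apex) > $2.86 (Lumen) > $2.52 (Dune) > $1.76 (Novara) > …
Slot 1: Alder pays $4.98 × 1140 = $5677.20
Slot 2: Apex pays $2.86 × 950 = $2717.00
Slot 3: Lumen pays $2.52 × 580 = $1461.60
Slot 4: Dune pays $1.76 × 200 = $352.00
Total = $10207.80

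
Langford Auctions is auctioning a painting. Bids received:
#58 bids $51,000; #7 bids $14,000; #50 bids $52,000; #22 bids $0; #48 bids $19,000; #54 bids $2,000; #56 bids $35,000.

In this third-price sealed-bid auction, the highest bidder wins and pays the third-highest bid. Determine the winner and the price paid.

#50 pays $35,000

Rule: the highest bidder wins and pays the third-highest bid.
Bids ranked: 52,000 (#50) > 51,000 (#58) > 35,000 (#56) > 19,000 (#48) > 14,000 (#7) > 2,000 (#54) > …
#50 wins; payment is bid #3 in the ranking = $35,000.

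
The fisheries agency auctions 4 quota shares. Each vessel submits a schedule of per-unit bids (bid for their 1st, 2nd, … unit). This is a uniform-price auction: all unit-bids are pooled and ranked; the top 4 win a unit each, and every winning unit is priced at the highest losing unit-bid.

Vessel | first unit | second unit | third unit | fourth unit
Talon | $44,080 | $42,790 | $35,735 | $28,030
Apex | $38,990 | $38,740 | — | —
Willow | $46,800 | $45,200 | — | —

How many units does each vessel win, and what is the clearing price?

All unit-bids, highest first — top 4: 46,800 (Willow-1), 45,200 (Willow-2), 44,080 (Talon-1), 42,790 (Talon-2)
Highest rejected unit-bid = $38,990.
Allocation: Talon 2, Willow 2.

Talon 2, Willow 2; clearing price $38,990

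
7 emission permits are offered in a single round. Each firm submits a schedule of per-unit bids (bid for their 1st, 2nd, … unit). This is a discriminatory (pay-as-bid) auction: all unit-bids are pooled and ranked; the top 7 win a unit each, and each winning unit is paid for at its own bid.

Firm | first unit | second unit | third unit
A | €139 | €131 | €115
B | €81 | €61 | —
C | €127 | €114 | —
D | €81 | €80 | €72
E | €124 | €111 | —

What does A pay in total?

Pooled unit-bids ranked (top 7): 139 (A-1), 131 (A-2), 127 (C-1), 124 (E-1), 115 (A-3), 114 (C-2), 111 (E-2)
Next rejected bid: €81 (not a price — pay-as-bid).
A's winning unit-bids: 139 + 131 + 115 = €385.

A pays €385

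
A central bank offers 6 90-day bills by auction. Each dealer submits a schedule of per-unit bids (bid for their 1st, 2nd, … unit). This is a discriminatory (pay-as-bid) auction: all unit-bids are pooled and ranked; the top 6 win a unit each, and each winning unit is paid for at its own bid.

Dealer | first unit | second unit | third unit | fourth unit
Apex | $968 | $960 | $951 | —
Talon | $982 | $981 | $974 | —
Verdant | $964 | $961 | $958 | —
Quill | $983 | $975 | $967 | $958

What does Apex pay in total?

All unit-bids, highest first — top 6: 983 (Quill-1), 982 (Talon-1), 981 (Talon-2), 975 (Quill-2), 974 (Talon-3), 968 (Apex-1)
Next rejected bid: $967 (not a price — pay-as-bid).
Apex's winning unit-bids: 968 = $968.

Apex pays $968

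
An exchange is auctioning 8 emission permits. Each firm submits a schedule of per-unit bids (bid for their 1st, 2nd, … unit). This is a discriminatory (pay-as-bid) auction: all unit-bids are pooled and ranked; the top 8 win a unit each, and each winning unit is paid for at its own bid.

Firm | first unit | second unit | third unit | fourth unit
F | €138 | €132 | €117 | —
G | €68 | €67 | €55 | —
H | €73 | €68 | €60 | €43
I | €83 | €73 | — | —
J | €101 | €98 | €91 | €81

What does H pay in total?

Merging the schedules and taking the best 8: 138 (F-1), 132 (F-2), 117 (F-3), 101 (J-1), 98 (J-2), 91 (J-3), 83 (I-1), 81 (J-4)
Next rejected bid: €73 (not a price — pay-as-bid).
H wins no units.

H pays €0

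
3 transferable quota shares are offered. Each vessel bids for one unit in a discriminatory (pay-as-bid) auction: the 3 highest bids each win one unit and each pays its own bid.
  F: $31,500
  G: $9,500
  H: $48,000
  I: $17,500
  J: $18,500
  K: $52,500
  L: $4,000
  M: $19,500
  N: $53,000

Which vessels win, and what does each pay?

N $53,000, K $52,500, H $48,000

Ordering the bids: 53,000 (N), 52,500 (K), 48,000 (H), 31,500 (F), 19,500 (M), …
Winners (3 units): N, K, H.
Each winner pays its own bid: N $53,000, K $52,500, H $48,000.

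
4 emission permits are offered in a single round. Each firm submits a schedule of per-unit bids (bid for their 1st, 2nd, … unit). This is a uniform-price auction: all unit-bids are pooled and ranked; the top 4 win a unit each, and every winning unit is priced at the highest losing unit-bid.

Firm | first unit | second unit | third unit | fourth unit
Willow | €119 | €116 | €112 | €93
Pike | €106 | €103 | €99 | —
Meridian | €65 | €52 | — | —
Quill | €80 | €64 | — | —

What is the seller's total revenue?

Total revenue: €412

Merging the schedules and taking the best 4: 119 (Willow-1), 116 (Willow-2), 112 (Willow-3), 106 (Pike-1)
The (k+1)-th unit-bid is €103.
Allocation: Pike 1, Willow 3. Every unit priced at €103.
Revenue = 4 × 103 = €412.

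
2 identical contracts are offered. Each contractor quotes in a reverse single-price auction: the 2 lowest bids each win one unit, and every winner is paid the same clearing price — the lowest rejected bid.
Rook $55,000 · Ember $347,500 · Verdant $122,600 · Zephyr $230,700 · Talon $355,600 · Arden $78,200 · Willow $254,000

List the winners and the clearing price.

Bids ranked low→high: 55,000 (Rook), 78,200 (Arden), 122,600 (Verdant), 230,700 (Zephyr), …
The 2 lowest are Rook, Arden.
Lowest unsuccessful bid: $122,600 → clearing price.

Rook, Arden; each is paid $122,600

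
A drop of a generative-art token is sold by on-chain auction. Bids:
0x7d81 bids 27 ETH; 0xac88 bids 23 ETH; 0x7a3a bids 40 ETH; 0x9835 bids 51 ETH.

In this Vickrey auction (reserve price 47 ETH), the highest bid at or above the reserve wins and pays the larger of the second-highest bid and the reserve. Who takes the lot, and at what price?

0x9835 pays 47 ETH

Bids ranked: 51 (0x9835) > 40 (0x7a3a) > 27 (0x7d81) > 23 (0xac88)
0x9835 has the top bid at or above the reserve (51 ETH).
max(second-highest 40 ETH, reserve 47 ETH) = 47 ETH.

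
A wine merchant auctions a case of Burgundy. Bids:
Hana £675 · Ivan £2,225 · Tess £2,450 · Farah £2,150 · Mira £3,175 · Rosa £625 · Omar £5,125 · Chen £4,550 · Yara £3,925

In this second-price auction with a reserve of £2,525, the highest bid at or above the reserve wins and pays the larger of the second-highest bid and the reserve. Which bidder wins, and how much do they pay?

Rule: the highest bid at or above the reserve wins and pays the larger of the second-highest bid and the reserve.
Sorting bids: 5,125 (Omar) > 4,550 (Chen) > 3,925 (Yara) > 3,175 (Mira) > 2,450 (Tess) > 2,225 (Ivan) > …
Highest eligible bid: Omar at £5,125.
Second-highest bid £4,550 exceeds the reserve £2,525 → payment £4,550.

Omar pays £4,550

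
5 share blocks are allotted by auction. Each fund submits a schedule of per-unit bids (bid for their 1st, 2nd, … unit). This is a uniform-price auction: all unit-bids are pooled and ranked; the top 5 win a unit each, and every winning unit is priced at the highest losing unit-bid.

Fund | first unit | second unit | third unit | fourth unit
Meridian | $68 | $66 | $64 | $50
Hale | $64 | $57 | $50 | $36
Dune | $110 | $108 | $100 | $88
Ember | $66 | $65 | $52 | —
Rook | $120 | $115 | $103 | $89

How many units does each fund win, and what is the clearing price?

All unit-bids, highest first — top 5: 120 (Rook-1), 115 (Rook-2), 110 (Dune-1), 108 (Dune-2), 103 (Rook-3)
The (k+1)-th unit-bid is $100.
Allocation: Dune 2, Rook 3.

Dune 2, Rook 3; clearing price $100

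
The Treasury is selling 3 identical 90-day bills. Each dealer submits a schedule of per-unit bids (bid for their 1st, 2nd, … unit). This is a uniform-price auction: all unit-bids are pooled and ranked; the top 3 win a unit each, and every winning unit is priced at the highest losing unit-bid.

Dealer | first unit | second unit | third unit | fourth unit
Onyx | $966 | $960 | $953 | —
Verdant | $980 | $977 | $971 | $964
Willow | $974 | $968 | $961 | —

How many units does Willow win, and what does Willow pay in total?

All unit-bids, highest first — top 3: 980 (Verdant-1), 977 (Verdant-2), 974 (Willow-1)
First bid not allocated: $971.
Willow wins 1 unit(s) at $971 each.

Willow: 1 unit, pays $971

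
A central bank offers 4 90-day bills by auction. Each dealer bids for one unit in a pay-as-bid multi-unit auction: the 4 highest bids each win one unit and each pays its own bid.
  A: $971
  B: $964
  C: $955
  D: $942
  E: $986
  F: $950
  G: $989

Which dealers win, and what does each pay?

G $989, E $986, A $971, B $964

Bids ranked high→low: 989 (G), 986 (E), 971 (A), 964 (B), 955 (C), 950 (F), …
The 4 highest are G, E, A, B.
Each winner pays its own bid: G $989, E $986, A $971, B $964.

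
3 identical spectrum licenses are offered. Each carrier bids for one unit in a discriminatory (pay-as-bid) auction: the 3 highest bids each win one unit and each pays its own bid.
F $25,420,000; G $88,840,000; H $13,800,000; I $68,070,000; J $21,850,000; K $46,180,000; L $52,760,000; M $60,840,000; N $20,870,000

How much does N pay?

N pays $0

Bids ranked high→low: 88,840,000 (G), 68,070,000 (I), 60,840,000 (M), 52,760,000 (L), 46,180,000 (K), …
Winners (3 units): G, I, M.
N does not win → $0.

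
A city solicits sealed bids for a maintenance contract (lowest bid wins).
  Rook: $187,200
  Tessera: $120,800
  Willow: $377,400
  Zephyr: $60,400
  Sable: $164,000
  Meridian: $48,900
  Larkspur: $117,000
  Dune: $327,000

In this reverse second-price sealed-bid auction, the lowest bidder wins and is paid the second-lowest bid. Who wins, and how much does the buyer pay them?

Meridian is paid $60,400

Sorting bids: 48,900 (Meridian) < 60,400 (Zephyr) < 117,000 (Larkspur) < 120,800 (Tessera) < 164,000 (Sable) < 187,200 (Rook) < …
Meridian wins with the lowest bid; price is set by the runner-up at $60,400.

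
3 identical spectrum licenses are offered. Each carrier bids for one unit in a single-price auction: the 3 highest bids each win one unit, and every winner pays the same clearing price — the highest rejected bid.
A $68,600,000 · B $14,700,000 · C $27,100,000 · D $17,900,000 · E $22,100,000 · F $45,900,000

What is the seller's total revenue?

Total revenue: $66,300,000

Sorting: 68,600,000 (A), 45,900,000 (F), 27,100,000 (C), 22,100,000 (E), 17,900,000 (D), …
Winners (3 units): A, F, C.
First losing bid is E's $22,100,000, which sets the uniform price.
Total revenue = 3 × $22,100,000 = $66,300,000.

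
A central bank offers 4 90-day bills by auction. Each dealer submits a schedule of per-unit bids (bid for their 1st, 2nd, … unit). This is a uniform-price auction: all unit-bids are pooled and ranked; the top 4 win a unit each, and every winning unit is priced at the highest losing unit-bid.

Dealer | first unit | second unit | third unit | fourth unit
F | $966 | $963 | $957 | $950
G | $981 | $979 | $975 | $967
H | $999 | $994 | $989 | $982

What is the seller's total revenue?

Total revenue: $3,924

All unit-bids, highest first — top 4: 999 (H-1), 994 (H-2), 989 (H-3), 982 (H-4)
The (k+1)-th unit-bid is $981.
Allocation: H 4. Every unit priced at $981.
Revenue = 4 × 981 = $3,924.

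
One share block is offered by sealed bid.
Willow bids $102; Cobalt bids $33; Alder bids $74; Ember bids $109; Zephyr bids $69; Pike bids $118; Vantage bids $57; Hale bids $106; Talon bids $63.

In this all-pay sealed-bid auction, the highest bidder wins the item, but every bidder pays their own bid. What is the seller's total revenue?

Bids in order: 118 (Pike) > 109 (Ember) > 106 (Hale) > 102 (Willow) > 74 (Alder) > 69 (Zephyr) > …
Every bidder forfeits their bid regardless of winning.
Revenue = 102 + 33 + 74 + 109 + 69 + 118 + 57 + 106 + 63 = $731.

Total revenue: $731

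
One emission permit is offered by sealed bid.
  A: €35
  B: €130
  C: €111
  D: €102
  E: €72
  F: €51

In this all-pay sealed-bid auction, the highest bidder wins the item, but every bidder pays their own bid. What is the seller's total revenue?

Rule: the highest bidder wins the item, but every bidder pays their own bid.
Bids ranked: 130 (B) > 111 (C) > 102 (D) > 72 (E) > 51 (F) > 35 (A)
Every bidder forfeits their bid regardless of winning.
Revenue = 35 + 130 + 111 + 102 + 72 + 51 = €501.

Total revenue: €501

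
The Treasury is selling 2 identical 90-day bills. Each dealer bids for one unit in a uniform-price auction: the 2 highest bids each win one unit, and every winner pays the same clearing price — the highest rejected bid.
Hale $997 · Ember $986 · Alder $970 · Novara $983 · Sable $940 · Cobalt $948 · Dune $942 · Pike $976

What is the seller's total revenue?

Total revenue: $1,966

Sorting: 997 (Hale), 986 (Ember), 983 (Novara), 976 (Pike), …
Top 2: Hale, Ember.
Highest unsuccessful bid: $983 → clearing price.
Total revenue = 2 × $983 = $1,966.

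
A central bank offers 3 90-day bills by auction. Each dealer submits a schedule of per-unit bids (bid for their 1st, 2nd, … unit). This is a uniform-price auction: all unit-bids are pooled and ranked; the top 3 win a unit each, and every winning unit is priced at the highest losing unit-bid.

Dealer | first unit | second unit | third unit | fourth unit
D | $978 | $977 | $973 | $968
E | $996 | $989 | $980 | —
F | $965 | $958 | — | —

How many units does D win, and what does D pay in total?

All unit-bids, highest first — top 3: 996 (E-1), 989 (E-2), 980 (E-3)
Highest rejected unit-bid = $978.
D wins 0 unit(s) at $978 each.

D: 0 units, pays $0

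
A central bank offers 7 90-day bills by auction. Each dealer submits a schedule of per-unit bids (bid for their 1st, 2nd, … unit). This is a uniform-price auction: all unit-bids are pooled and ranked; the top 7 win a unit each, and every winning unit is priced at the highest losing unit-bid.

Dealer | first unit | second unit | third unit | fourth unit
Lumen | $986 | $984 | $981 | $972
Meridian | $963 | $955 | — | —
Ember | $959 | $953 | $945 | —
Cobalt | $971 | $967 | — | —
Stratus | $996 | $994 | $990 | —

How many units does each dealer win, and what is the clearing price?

Lumen 4, Stratus 3; clearing price $971

Merging the schedules and taking the best 7: 996 (Stratus-1), 994 (Stratus-2), 990 (Stratus-3), 986 (Lumen-1), 984 (Lumen-2), 981 (Lumen-3), 972 (Lumen-4)
Highest rejected unit-bid = $971.
Allocation: Lumen 4, Stratus 3.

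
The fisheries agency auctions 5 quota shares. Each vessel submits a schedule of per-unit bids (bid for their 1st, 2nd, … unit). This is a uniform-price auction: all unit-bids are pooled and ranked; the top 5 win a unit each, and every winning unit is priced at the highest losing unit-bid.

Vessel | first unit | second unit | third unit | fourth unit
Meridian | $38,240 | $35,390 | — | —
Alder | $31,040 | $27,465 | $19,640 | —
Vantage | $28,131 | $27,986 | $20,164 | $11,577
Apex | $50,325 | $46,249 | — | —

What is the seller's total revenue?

Total revenue: $140,655

Pooled unit-bids ranked (top 5): 50,325 (Apex-1), 46,249 (Apex-2), 38,240 (Meridian-1), 35,390 (Meridian-2), 31,040 (Alder-1)
The (k+1)-th unit-bid is $28,131.
Allocation: Alder 1, Apex 2, Meridian 2. Every unit priced at $28,131.
Revenue = 5 × 28,131 = $140,655.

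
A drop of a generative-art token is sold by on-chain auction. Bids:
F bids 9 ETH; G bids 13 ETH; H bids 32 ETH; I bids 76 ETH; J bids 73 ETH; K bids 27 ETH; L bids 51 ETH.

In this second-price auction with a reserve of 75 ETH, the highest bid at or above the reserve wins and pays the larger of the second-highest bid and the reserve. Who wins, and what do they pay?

Bids in order: 76 (I) > 73 (J) > 51 (L) > 32 (H) > 27 (K) > 13 (G) > …
I has the top bid at or above the reserve (76 ETH).
max(second-highest 73 ETH, reserve 75 ETH) = 75 ETH.

I pays 75 ETH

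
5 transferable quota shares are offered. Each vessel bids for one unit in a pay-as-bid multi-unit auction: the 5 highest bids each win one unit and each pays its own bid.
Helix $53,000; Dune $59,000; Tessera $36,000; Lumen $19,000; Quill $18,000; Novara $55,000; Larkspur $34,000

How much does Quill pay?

Sorting: 59,000 (Dune), 55,000 (Novara), 53,000 (Helix), 36,000 (Tessera), 34,000 (Larkspur), 19,000 (Lumen), 18,000 (Quill)
Winners (5 units): Dune, Novara, Helix, Tessera, Larkspur.
Quill does not win → $0.

Quill pays $0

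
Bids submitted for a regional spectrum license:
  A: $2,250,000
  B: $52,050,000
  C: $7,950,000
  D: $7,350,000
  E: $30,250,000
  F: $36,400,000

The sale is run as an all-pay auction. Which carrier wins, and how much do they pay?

Sorting bids: 52,050,000 (B) > 36,400,000 (F) > 30,250,000 (E) > 7,950,000 (C) > 7,350,000 (D) > 2,250,000 (A)
B is highest and takes the item; every bidder forfeits their bid.

B pays $52,050,000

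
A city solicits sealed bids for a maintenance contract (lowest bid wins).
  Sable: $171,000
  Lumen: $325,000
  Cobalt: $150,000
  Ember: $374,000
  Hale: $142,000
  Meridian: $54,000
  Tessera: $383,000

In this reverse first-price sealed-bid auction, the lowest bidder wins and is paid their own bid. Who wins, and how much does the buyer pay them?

Meridian is paid $54,000

Bids in order: 54,000 (Meridian) < 142,000 (Hale) < 150,000 (Cobalt) < 171,000 (Sable) < 325,000 (Lumen) < 374,000 (Ember) < …
Meridian is lowest → is paid own bid, $54,000.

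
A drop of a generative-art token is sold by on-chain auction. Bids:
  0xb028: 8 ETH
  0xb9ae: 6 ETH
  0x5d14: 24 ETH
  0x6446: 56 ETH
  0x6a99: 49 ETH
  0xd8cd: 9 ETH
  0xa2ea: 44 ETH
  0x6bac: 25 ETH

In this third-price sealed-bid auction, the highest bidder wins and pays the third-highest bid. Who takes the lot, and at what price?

0x6446 pays 44 ETH

Third-price sealed-bid auction: the highest bidder wins and pays the third-highest bid.
Bids in order: 56 (0x6446) > 49 (0x6a99) > 44 (0xa2ea) > 25 (0x6bac) > 24 (0x5d14) > 9 (0xd8cd) > …
0x6446 is highest; pays the third-highest bid, 44 ETH.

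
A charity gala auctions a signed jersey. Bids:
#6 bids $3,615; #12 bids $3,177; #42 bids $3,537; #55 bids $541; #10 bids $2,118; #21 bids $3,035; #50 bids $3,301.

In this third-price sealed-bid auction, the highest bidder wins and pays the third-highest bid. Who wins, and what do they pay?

Sorting bids: 3,615 (#6) > 3,537 (#42) > 3,301 (#50) > 3,177 (#12) > 3,035 (#21) > 2,118 (#10) > …
#6 wins; payment is bid #3 in the ranking = $3,301.

#6 pays $3,301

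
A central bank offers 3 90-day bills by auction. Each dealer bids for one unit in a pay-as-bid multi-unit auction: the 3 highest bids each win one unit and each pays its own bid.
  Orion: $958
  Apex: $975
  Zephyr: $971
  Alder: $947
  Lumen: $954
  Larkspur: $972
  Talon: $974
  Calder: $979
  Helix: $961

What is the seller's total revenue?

Bids ranked high→low: 979 (Calder), 975 (Apex), 974 (Talon), 972 (Larkspur), 971 (Zephyr), …
Top 3: Calder, Apex, Talon.
Total revenue = 979 + 975 + 974 = $2,928.

Total revenue: $2,928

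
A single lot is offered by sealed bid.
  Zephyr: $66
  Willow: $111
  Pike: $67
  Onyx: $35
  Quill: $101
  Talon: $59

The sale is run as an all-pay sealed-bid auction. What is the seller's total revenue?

Total revenue: $439

Sorting bids: 111 (Willow) > 101 (Quill) > 67 (Pike) > 66 (Zephyr) > 59 (Talon) > 35 (Onyx)
Every bidder forfeits their bid regardless of winning.
Revenue = 66 + 111 + 67 + 35 + 101 + 59 = $439.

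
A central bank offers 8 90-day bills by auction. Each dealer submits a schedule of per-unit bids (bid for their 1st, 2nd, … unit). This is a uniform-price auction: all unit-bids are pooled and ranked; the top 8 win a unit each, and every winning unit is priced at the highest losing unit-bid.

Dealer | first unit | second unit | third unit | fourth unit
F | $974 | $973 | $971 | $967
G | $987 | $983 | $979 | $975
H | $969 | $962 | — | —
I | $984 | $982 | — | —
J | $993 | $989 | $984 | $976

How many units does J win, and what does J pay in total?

J: 3 units, pays $2,928

Pooled unit-bids ranked (top 8): 993 (J-1), 989 (J-2), 987 (G-1), 984 (I-1), 984 (J-3), 983 (G-2), 982 (I-2), 979 (G-3)
Highest rejected unit-bid = $976.
J wins 3 unit(s) at $976 each.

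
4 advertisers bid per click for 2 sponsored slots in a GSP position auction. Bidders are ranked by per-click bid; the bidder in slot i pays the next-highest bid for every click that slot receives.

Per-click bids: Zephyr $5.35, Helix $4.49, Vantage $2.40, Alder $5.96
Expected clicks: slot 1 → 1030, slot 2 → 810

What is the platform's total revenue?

Total revenue: $9147.40

Per-click bids in order: $5.96 (Alder) > $5.35 (Zephyr) > $4.49 (Helix) > …
Slot 1: Alder pays $5.35 × 1030 = $5510.50
Slot 2: Zephyr pays $4.49 × 810 = $3636.90
Total = $9147.40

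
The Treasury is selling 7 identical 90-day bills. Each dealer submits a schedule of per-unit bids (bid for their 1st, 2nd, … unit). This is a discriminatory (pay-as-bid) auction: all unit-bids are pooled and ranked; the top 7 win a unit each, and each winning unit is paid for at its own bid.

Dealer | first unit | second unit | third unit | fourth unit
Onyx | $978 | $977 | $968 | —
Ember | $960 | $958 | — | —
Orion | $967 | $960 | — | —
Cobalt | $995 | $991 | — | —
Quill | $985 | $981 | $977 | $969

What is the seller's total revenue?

Pooled unit-bids ranked (top 7): 995 (Cobalt-1), 991 (Cobalt-2), 985 (Quill-1), 981 (Quill-2), 978 (Onyx-1), 977 (Onyx-2), 977 (Quill-3)
Next rejected bid: $969 (not a price — pay-as-bid).
Each winning unit pays its own bid.
Revenue = 995 + 991 + 985 + 981 + 978 + 977 + 977 = $6,884.

Total revenue: $6,884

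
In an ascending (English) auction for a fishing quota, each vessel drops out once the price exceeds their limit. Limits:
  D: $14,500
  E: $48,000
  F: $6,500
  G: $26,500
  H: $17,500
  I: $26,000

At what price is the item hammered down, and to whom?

E wins at $26,500

Sorting limits: 48,000 (E) > 26,500 (G) > 26,000 (I) > 17,500 (H) > 14,500 (D) > 6,500 (F)
G is the last rival to drop out, at $26,500; E remains and wins at that price.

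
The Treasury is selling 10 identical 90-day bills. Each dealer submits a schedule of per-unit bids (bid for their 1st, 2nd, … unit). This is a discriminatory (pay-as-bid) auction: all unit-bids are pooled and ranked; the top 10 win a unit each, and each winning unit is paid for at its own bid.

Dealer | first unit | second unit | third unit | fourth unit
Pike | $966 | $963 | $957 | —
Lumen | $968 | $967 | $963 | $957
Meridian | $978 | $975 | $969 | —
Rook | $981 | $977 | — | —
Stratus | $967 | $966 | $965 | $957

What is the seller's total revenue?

Total revenue: $9,714

All unit-bids, highest first — top 10: 981 (Rook-1), 978 (Meridian-1), 977 (Rook-2), 975 (Meridian-2), 969 (Meridian-3), 968 (Lumen-1), 967 (Lumen-2), 967 (Stratus-1), 966 (Pike-1), 966 (Stratus-2)
Next rejected bid: $965 (not a price — pay-as-bid).
Each winning unit pays its own bid.
Revenue = 981 + 978 + 977 + 975 + 969 + 968 + 967 + 967 + 966 + 966 = $9,714.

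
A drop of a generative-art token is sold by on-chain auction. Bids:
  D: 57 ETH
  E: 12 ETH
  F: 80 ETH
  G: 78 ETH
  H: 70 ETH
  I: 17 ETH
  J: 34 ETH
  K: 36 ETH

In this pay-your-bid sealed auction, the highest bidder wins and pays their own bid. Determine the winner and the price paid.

F pays 80 ETH

Rule: the highest bidder wins and pays their own bid.
Sorting bids: 80 (F) > 78 (G) > 70 (H) > 57 (D) > 36 (K) > 34 (J) > …
F is highest → pays own bid, 80 ETH.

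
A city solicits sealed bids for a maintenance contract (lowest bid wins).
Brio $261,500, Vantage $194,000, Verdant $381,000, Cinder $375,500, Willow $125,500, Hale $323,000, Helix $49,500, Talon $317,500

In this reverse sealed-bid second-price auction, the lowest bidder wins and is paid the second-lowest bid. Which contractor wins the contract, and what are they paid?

Bids in order: 49,500 (Helix) < 125,500 (Willow) < 194,000 (Vantage) < 261,500 (Brio) < 317,500 (Talon) < 323,000 (Hale) < …
Helix wins with the lowest bid; price is set by the runner-up at $125,500.

Helix is paid $125,500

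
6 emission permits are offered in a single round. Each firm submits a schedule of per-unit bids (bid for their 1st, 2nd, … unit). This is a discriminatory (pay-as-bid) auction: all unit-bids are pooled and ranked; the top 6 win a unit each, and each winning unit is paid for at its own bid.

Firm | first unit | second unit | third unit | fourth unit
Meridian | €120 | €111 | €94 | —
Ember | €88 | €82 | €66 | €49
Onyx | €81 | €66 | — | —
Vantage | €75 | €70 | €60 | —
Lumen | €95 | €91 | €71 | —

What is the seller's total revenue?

Total revenue: €599

Pooled unit-bids ranked (top 6): 120 (Meridian-1), 111 (Meridian-2), 95 (Lumen-1), 94 (Meridian-3), 91 (Lumen-2), 88 (Ember-1)
Next rejected bid: €82 (not a price — pay-as-bid).
Each winning unit pays its own bid.
Revenue = 120 + 111 + 95 + 94 + 91 + 88 = €599.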